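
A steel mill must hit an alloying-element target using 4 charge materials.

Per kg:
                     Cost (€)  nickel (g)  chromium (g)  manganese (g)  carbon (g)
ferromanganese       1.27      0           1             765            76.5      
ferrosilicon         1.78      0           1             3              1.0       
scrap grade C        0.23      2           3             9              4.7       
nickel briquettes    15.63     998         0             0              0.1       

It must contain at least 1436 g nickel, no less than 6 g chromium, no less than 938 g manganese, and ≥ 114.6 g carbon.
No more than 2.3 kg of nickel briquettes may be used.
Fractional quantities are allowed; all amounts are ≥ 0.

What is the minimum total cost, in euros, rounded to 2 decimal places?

€24.57

Treat it as an LP. Let x1 = kg of ferromanganese, x2 = kg of ferrosilicon, x3 = kg of scrap grade C, x4 = kg of nickel briquettes.
Minimise 1.27x1 + 1.78x2 + 0.23x3 + 15.63x4 subject to:
  2x3 + 998x4 ≥ 1436   (nickel)
  1x1 + 1x2 + 3x3 ≥ 6   (chromium)
  765x1 + 3x2 + 9x3 ≥ 938   (manganese)
  76.5x1 + 1x2 + 4.7x3 + 0.1x4 ≥ 114.6   (carbon)
  x4 ≤ 2.3
  x1, x2, x3, x4 ≥ 0.
The cheapest feasible vertex uses only ferromanganese, scrap grade C, nickel briquettes; ferrosilicon is not used. The nickel, chromium, carbon requirements are met with equality.
Optimal quantities: ferromanganese = 1.402 kg, scrap grade C = 1.5327 kg, nickel briquettes = 1.4358 kg.
Total cost: 1.27·1.402 + 0.23·1.5327 + 15.63·1.4358 = 24.5746.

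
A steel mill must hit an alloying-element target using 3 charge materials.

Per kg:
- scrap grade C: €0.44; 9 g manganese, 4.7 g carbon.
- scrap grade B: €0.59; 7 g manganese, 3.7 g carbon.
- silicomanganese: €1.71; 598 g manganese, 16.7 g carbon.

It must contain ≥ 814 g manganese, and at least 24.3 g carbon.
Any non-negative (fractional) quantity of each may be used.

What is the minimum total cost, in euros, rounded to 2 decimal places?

This is a linear program. Let x1 = kg of scrap grade C, x2 = kg of scrap grade B, x3 = kg of silicomanganese.
Minimise 0.44x1 + 0.59x2 + 1.71x3 subject to:
  9x1 + 7x2 + 598x3 ≥ 814   (manganese)
  4.7x1 + 3.7x2 + 16.7x3 ≥ 24.3   (carbon)
  x1, x2, x3 ≥ 0.
At the optimum only scrap grade C, silicomanganese are positive (scrap grade B = 0). Binding constraints: manganese and carbon.
Optimal quantities: scrap grade C = 0.3524 kg, silicomanganese = 1.356 kg.
Total cost: 0.44·0.3524 + 1.71·1.356 = 2.4738.

€2.47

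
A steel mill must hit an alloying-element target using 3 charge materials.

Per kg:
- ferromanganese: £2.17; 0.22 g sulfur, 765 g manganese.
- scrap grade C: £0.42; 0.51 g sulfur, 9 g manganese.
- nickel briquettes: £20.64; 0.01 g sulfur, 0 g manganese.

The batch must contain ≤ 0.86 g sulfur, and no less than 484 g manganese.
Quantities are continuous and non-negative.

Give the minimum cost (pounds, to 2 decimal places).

This is a linear program. Let x1 = kg of ferromanganese, x2 = kg of scrap grade C, x3 = kg of nickel briquettes.
Minimise 2.17x1 + 0.42x2 + 20.64x3 subject to:
  0.22x1 + 0.51x2 + 0.01x3 ≤ 0.86   (sulfur)
  765x1 + 9x2 ≥ 484   (manganese)
  x1, x2, x3 ≥ 0.
At the optimum only ferromanganese is positive (scrap grade C, nickel briquettes = 0). There the manganese constraint is tight.
Solving gives x1 = 0.6327.
Total cost: 2.17·0.6327 = 1.3730.

£1.37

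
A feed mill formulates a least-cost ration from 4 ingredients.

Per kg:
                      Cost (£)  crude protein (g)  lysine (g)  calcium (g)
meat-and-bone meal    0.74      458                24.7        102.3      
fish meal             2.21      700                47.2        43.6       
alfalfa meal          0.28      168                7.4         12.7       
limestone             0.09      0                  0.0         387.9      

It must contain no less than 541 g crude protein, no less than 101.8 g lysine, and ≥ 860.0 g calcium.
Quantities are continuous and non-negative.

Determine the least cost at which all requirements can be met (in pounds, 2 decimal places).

£3.15

Treat it as an LP. Let x1 = kg of meat-and-bone meal, x2 = kg of fish meal, x3 = kg of alfalfa meal, x4 = kg of limestone.
Minimize 0.74x1 + 2.21x2 + 0.28x3 + 0.09x4 subject to:
  458x1 + 700x2 + 168x3 ≥ 541   (crude protein)
  24.7x1 + 47.2x2 + 7.4x3 ≥ 101.8   (lysine)
  102.3x1 + 43.6x2 + 12.7x3 + 387.9x4 ≥ 860   (calcium)
  x1, x2, x3, x4 ≥ 0.
The cheapest feasible vertex uses only meat-and-bone meal, limestone; fish meal, alfalfa meal are not used. There the lysine and calcium constraints are tight.
Solving gives x1 = 4.121, x4 = 1.13.
Hence cost = 0.74·4.121 + 0.09·1.13 = £3.1512.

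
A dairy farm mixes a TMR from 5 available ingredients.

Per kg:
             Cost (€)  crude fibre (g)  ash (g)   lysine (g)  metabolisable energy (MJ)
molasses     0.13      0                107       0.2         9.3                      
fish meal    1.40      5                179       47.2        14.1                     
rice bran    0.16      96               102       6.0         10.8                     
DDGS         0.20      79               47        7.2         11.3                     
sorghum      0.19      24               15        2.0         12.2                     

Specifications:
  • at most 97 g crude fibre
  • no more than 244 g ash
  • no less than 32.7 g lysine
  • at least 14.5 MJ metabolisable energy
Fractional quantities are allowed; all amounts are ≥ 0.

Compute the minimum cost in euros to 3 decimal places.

€0.952

Let x1 = kg of molasses, x2 = kg of fish meal, x3 = kg of rice bran, x4 = kg of DDGS, x5 = kg of sorghum.
Minimise 0.13x1 + 1.4x2 + 0.16x3 + 0.2x4 + 0.19x5 with:
  5x2 + 96x3 + 79x4 + 24x5 ≤ 97   (crude fibre)
  107x1 + 179x2 + 102x3 + 47x4 + 15x5 ≤ 244   (ash)
  0.2x1 + 47.2x2 + 6x3 + 7.2x4 + 2x5 ≥ 32.7   (lysine)
  9.3x1 + 14.1x2 + 10.8x3 + 11.3x4 + 12.2x5 ≥ 14.5   (metabolisable energy)
  x1, x2, x3, x4, x5 ≥ 0.
At the optimum only fish meal, rice bran are positive (molasses, DDGS, sorghum = 0). The crude fibre and lysine requirements are met with equality.
So fish meal = 0.5681 kg, rice bran = 0.9808 kg.
Objective = 1.4·0.5681 + 0.16·0.9808 = 0.95227.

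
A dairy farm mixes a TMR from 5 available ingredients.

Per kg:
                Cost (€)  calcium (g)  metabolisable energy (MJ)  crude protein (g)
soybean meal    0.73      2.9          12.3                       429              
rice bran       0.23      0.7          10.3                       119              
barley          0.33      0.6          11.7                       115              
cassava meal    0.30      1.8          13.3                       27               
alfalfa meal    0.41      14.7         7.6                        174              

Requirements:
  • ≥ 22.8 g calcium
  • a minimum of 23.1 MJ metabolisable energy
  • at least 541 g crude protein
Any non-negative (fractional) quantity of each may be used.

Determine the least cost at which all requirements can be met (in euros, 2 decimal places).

€1.10

Treat it as an LP. Let x1 = kg of soybean meal, x2 = kg of rice bran, x3 = kg of barley, x4 = kg of cassava meal, x5 = kg of alfalfa meal.
min 0.73x1 + 0.23x2 + 0.33x3 + 0.3x4 + 0.41x5 with:
  2.9x1 + 0.7x2 + 0.6x3 + 1.8x4 + 14.7x5 ≥ 22.8   (calcium)
  12.3x1 + 10.3x2 + 11.7x3 + 13.3x4 + 7.6x5 ≥ 23.1   (metabolisable energy)
  429x1 + 119x2 + 115x3 + 27x4 + 174x5 ≥ 541   (crude protein)
  x1, x2, x3, x4, x5 ≥ 0.
The optimal basis is {soybean meal, rice bran, alfalfa meal}; barley, cassava meal drop out. Binding constraints: calcium, metabolisable energy, crude protein.
Optimal quantities: soybean meal = 0.5289 kg, rice bran = 0.5635 kg, alfalfa meal = 1.42 kg.
Hence cost = 0.73·0.5289 + 0.23·0.5635 + 0.41·1.42 = €1.0979.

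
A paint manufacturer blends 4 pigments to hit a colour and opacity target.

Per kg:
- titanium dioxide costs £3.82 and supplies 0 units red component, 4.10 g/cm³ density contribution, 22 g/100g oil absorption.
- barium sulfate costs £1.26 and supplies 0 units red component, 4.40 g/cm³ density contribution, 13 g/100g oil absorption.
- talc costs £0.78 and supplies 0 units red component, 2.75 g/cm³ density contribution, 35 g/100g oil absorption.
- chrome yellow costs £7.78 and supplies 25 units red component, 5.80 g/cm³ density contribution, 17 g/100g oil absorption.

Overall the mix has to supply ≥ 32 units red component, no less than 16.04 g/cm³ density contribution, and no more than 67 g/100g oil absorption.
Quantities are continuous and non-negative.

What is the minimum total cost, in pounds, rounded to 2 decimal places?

Treat it as an LP. Let x1 = kg of titanium dioxide, x2 = kg of barium sulfate, x3 = kg of talc, x4 = kg of chrome yellow.
Minimise 3.82x1 + 1.26x2 + 0.78x3 + 7.78x4 s.t.:
  25x4 ≥ 32   (red component)
  4.1x1 + 4.4x2 + 2.75x3 + 5.8x4 ≥ 16.04   (density contribution)
  22x1 + 13x2 + 35x3 + 17x4 ≤ 67   (oil absorption)
  x1, x2, x3, x4 ≥ 0.
The minimum-cost mix takes nothing from titanium dioxide — only barium sulfate, talc, chrome yellow. Binding constraints: red component, density contribution, oil absorption.
So barium sulfate = 1.498 kg, talc = 0.7361 kg, chrome yellow = 1.28 kg.
Total cost: 1.26·1.498 + 0.78·0.7361 + 7.78·1.28 = 12.4200.

£12.42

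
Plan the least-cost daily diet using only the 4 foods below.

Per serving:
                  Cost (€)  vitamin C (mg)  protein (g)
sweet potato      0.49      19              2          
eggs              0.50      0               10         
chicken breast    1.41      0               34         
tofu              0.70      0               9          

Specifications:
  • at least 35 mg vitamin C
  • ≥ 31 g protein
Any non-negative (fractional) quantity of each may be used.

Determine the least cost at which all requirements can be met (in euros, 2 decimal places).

Let x1 = servings of sweet potato, x2 = servings of eggs, x3 = servings of chicken breast, x4 = servings of tofu.
Minimise 0.49x1 + 0.5x2 + 1.41x3 + 0.7x4 with:
  19x1 ≥ 35   (vitamin C)
  2x1 + 10x2 + 34x3 + 9x4 ≥ 31   (protein)
  x1, x2, x3, x4 ≥ 0.
At the optimum only sweet potato, chicken breast are positive (eggs, tofu = 0). There the vitamin C and protein constraints are tight.
Solving gives x1 = 1.842, x3 = 0.8034.
Objective = 0.49·1.842 + 1.41·0.8034 = 2.0354.

€2.04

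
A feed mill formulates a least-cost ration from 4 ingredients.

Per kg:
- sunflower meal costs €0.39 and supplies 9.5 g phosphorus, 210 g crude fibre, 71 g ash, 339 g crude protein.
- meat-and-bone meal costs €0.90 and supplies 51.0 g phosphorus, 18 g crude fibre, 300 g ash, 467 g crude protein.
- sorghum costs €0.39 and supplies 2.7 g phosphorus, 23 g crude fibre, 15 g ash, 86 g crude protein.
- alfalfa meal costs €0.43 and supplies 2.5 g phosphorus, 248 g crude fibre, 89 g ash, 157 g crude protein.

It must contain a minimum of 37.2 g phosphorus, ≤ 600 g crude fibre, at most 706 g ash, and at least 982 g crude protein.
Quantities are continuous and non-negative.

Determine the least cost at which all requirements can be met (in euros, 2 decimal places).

Let x1 = kg of sunflower meal, x2 = kg of meat-and-bone meal, x3 = kg of sorghum, x4 = kg of alfalfa meal.
min 0.39x1 + 0.9x2 + 0.39x3 + 0.43x4 s.t.:
  9.5x1 + 51x2 + 2.7x3 + 2.5x4 ≥ 37.2   (phosphorus)
  210x1 + 18x2 + 23x3 + 248x4 ≤ 600   (crude fibre)
  71x1 + 300x2 + 15x3 + 89x4 ≤ 706   (ash)
  339x1 + 467x2 + 86x3 + 157x4 ≥ 982   (crude protein)
  x1, x2, x3, x4 ≥ 0.
The minimum-cost mix takes nothing from sorghum, alfalfa meal — only sunflower meal, meat-and-bone meal. There the phosphorus and crude protein constraints are tight.
So sunflower meal = 2.545 kg, meat-and-bone meal = 0.2553 kg.
Total cost: 0.39·2.545 + 0.9·0.2553 = 1.2223.

€1.22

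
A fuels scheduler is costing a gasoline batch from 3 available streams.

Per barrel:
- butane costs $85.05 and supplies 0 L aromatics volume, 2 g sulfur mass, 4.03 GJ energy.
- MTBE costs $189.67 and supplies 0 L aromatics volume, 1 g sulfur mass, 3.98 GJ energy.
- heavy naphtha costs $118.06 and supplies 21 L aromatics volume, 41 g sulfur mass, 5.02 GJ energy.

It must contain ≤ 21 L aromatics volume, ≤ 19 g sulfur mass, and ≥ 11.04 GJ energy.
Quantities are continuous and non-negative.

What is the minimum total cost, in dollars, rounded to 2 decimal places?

Let x1 = barrels of butane, x2 = barrels of MTBE, x3 = barrels of heavy naphtha.
Minimise 85.05x1 + 189.67x2 + 118.06x3 with:
  21x3 ≤ 21   (aromatics volume)
  2x1 + 1x2 + 41x3 ≤ 19   (sulfur mass)
  4.03x1 + 3.98x2 + 5.02x3 ≥ 11.04   (energy)
  x1, x2, x3 ≥ 0.
The cheapest feasible vertex uses only butane; MTBE, heavy naphtha are not used. There the energy constraint is tight.
That vertex is x1 = 2.7395.
Objective = 85.05·2.7395 = 232.9945.

$232.99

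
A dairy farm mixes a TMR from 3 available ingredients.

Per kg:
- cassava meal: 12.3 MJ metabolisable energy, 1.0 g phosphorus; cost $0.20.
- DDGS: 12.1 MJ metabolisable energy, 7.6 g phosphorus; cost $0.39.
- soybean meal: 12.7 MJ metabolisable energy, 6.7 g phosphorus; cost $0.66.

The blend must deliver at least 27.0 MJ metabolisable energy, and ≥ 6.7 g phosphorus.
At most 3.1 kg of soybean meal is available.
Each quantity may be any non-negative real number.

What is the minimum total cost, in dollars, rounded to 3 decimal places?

Let x1 = kg of cassava meal, x2 = kg of DDGS, x3 = kg of soybean meal.
Minimize 0.2x1 + 0.39x2 + 0.66x3 with:
  12.3x1 + 12.1x2 + 12.7x3 ≥ 27   (metabolisable energy)
  1x1 + 7.6x2 + 6.7x3 ≥ 6.7   (phosphorus)
  x3 ≤ 3.1
  x1, x2, x3 ≥ 0.
The optimal basis is {cassava meal, DDGS}; soybean meal drops out. Binding constraints: metabolisable energy and phosphorus.
Optimal quantities: cassava meal = 1.525 kg, DDGS = 0.6809 kg.
Cost = 0.2·1.525 + 0.39·0.6809 = 0.57055.

$0.571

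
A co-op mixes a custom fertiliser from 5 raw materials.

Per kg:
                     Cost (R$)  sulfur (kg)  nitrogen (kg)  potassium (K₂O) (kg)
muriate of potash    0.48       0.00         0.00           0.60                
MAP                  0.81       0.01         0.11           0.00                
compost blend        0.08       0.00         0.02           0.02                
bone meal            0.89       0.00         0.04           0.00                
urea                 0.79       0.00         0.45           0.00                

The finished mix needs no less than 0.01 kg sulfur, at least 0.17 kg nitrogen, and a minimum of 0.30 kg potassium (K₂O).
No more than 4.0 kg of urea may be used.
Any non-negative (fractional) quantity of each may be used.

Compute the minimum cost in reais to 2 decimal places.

Let x1 = kg of muriate of potash, x2 = kg of MAP, x3 = kg of compost blend, x4 = kg of bone meal, x5 = kg of urea.
Minimize 0.48x1 + 0.81x2 + 0.08x3 + 0.89x4 + 0.79x5 subject to:
  0.01x2 ≥ 0.01   (sulfur)
  0.11x2 + 0.02x3 + 0.04x4 + 0.45x5 ≥ 0.17   (nitrogen)
  0.6x1 + 0.02x3 ≥ 0.3   (potassium (K₂O))
  x5 ≤ 4
  x1, x2, x3, x4, x5 ≥ 0.
The optimal basis is {muriate of potash, MAP, urea}; compost blend, bone meal drop out. There the sulfur, nitrogen, potassium (K₂O) constraints are tight.
So muriate of potash = 0.5 kg, MAP = 1 kg, urea = 0.1333 kg.
Objective = 0.48·0.5 + 0.81·1 + 0.79·0.1333 = 1.1553.

R$1.16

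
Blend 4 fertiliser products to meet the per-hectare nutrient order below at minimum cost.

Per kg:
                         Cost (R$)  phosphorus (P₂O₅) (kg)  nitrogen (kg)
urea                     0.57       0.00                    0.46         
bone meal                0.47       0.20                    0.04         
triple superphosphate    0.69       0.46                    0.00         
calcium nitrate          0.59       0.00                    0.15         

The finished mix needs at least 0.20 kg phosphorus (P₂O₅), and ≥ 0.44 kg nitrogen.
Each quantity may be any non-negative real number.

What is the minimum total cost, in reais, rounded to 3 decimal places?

R$0.845

Treat it as an LP. Let x1 = kg of urea, x2 = kg of bone meal, x3 = kg of triple superphosphate, x4 = kg of calcium nitrate.
Minimise 0.57x1 + 0.47x2 + 0.69x3 + 0.59x4 s.t.:
  0.2x2 + 0.46x3 ≥ 0.2   (phosphorus (P₂O₅))
  0.46x1 + 0.04x2 + 0.15x4 ≥ 0.44   (nitrogen)
  x1, x2, x3, x4 ≥ 0.
The cheapest feasible vertex uses only urea, triple superphosphate; bone meal, calcium nitrate are not used. Binding constraints: phosphorus (P₂O₅) and nitrogen.
Solving gives x1 = 0.9565, x3 = 0.4348.
Cost = 0.57·0.9565 + 0.69·0.4348 = 0.84522.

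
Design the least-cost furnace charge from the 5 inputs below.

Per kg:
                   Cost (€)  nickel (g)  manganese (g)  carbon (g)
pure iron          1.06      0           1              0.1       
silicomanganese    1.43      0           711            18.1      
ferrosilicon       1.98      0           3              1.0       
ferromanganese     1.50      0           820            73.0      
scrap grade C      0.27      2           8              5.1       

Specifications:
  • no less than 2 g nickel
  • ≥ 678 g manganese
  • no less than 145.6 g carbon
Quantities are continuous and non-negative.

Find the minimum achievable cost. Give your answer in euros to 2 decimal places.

This is a linear program. Let x1 = kg of pure iron, x2 = kg of silicomanganese, x3 = kg of ferrosilicon, x4 = kg of ferromanganese, x5 = kg of scrap grade C.
Minimize 1.06x1 + 1.43x2 + 1.98x3 + 1.5x4 + 0.27x5 subject to:
  2x5 ≥ 2   (nickel)
  1x1 + 711x2 + 3x3 + 820x4 + 8x5 ≥ 678   (manganese)
  0.1x1 + 18.1x2 + 1x3 + 73x4 + 5.1x5 ≥ 145.6   (carbon)
  x1, x2, x3, x4, x5 ≥ 0.
The minimum-cost mix takes nothing from pure iron, silicomanganese, ferrosilicon — only ferromanganese, scrap grade C. The nickel and carbon requirements are met with equality.
Optimal quantities: ferromanganese = 1.925 kg, scrap grade C = 1 kg.
Objective = 1.5·1.925 + 0.27·1 = 3.1575.

€3.16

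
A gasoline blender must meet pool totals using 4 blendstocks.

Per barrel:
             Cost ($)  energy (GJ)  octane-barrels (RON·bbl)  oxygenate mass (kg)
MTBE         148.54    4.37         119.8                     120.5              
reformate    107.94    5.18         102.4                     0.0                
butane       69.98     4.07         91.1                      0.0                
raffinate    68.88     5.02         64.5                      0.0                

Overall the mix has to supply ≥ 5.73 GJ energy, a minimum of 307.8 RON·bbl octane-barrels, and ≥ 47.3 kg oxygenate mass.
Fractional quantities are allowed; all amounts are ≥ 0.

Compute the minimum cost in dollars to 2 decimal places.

$258.63

This is a linear program. Let x1 = barrels of MTBE, x2 = barrels of reformate, x3 = barrels of butane, x4 = barrels of raffinate.
Minimize 148.54x1 + 107.94x2 + 69.98x3 + 68.88x4 s.t.:
  4.37x1 + 5.18x2 + 4.07x3 + 5.02x4 ≥ 5.73   (energy)
  119.8x1 + 102.4x2 + 91.1x3 + 64.5x4 ≥ 307.8   (octane-barrels)
  120.5x1 ≥ 47.3   (oxygenate mass)
  x1, x2, x3, x4 ≥ 0.
The optimal basis is {MTBE, butane}; reformate, raffinate drop out. The octane-barrels and oxygenate mass requirements are met with equality.
That vertex is x1 = 0.392531, x3 = 2.86251.
Total cost: 148.54·0.392531 + 69.98·2.86251 = 258.625005.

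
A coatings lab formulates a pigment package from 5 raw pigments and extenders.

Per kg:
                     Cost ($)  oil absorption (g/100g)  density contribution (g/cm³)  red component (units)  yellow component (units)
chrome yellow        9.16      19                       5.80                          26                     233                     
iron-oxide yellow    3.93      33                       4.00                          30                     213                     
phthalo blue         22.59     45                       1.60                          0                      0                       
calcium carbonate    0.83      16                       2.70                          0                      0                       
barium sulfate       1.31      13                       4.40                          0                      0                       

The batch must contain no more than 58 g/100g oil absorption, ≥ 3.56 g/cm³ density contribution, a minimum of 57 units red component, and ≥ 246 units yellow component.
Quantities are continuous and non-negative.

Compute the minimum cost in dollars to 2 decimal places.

$10.28

Set it up as a linear program. Let x1 = kg of chrome yellow, x2 = kg of iron-oxide yellow, x3 = kg of phthalo blue, x4 = kg of calcium carbonate, x5 = kg of barium sulfate.
Minimise 9.16x1 + 3.93x2 + 22.59x3 + 0.83x4 + 1.31x5 s.t.:
  19x1 + 33x2 + 45x3 + 16x4 + 13x5 ≤ 58   (oil absorption)
  5.8x1 + 4x2 + 1.6x3 + 2.7x4 + 4.4x5 ≥ 3.56   (density contribution)
  26x1 + 30x2 ≥ 57   (red component)
  233x1 + 213x2 ≥ 246   (yellow component)
  x1, x2, x3, x4, x5 ≥ 0.
The optimal basis is {chrome yellow, iron-oxide yellow}; phthalo blue, calcium carbonate, barium sulfate drop out. The oil absorption and red component requirements are met with equality.
Solving gives x1 = 0.48958, x2 = 1.4757.
Cost = 9.16·0.48958 + 3.93·1.4757 = 10.2841.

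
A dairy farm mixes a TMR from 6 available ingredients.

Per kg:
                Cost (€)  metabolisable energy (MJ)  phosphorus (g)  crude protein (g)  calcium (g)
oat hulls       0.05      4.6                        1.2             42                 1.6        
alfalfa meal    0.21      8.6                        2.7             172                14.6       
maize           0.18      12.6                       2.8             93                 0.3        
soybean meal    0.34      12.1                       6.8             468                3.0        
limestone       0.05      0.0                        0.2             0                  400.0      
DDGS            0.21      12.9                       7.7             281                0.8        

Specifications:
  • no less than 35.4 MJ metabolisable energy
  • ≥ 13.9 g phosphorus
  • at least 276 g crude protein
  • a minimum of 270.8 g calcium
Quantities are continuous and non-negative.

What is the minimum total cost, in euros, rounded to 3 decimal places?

€0.491

Treat it as an LP. Let x1 = kg of oat hulls, x2 = kg of alfalfa meal, x3 = kg of maize, x4 = kg of soybean meal, x5 = kg of limestone, x6 = kg of DDGS.
Minimise 0.05x1 + 0.21x2 + 0.18x3 + 0.34x4 + 0.05x5 + 0.21x6 subject to:
  4.6x1 + 8.6x2 + 12.6x3 + 12.1x4 + 12.9x6 ≥ 35.4   (metabolisable energy)
  1.2x1 + 2.7x2 + 2.8x3 + 6.8x4 + 0.2x5 + 7.7x6 ≥ 13.9   (phosphorus)
  42x1 + 172x2 + 93x3 + 468x4 + 281x6 ≥ 276   (crude protein)
  1.6x1 + 14.6x2 + 0.3x3 + 3x4 + 400x5 + 0.8x6 ≥ 270.8   (calcium)
  x1, x2, x3, x4, x5, x6 ≥ 0.
The minimum-cost mix takes nothing from alfalfa meal, maize, soybean meal — only oat hulls, limestone, DDGS. There the metabolisable energy, phosphorus, calcium constraints are tight.
So oat hulls = 4.762 kg, limestone = 0.6559 kg, DDGS = 1.046 kg.
Objective = 0.05·4.762 + 0.05·0.6559 + 0.21·1.046 = 0.49056.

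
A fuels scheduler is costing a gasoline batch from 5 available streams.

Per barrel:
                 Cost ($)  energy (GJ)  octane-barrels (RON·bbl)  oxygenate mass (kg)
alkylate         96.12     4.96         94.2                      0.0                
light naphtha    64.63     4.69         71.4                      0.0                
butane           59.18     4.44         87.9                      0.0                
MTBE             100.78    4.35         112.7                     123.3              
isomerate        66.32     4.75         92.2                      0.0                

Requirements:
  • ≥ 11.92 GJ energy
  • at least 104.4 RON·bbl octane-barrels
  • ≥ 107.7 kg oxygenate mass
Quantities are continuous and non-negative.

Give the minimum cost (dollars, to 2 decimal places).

$196.26

Let x1 = barrels of alkylate, x2 = barrels of light naphtha, x3 = barrels of butane, x4 = barrels of MTBE, x5 = barrels of isomerate.
Minimize 96.12x1 + 64.63x2 + 59.18x3 + 100.78x4 + 66.32x5 with:
  4.96x1 + 4.69x2 + 4.44x3 + 4.35x4 + 4.75x5 ≥ 11.92   (energy)
  94.2x1 + 71.4x2 + 87.9x3 + 112.7x4 + 92.2x5 ≥ 104.4   (octane-barrels)
  123.3x4 ≥ 107.7   (oxygenate mass)
  x1, x2, x3, x4, x5 ≥ 0.
The optimal basis is {butane, MTBE}; alkylate, light naphtha, isomerate drop out. Binding constraints: energy and oxygenate mass.
That vertex is x3 = 1.8289, x4 = 0.87348.
Cost = 59.18·1.8289 + 100.78·0.87348 = 196.2636.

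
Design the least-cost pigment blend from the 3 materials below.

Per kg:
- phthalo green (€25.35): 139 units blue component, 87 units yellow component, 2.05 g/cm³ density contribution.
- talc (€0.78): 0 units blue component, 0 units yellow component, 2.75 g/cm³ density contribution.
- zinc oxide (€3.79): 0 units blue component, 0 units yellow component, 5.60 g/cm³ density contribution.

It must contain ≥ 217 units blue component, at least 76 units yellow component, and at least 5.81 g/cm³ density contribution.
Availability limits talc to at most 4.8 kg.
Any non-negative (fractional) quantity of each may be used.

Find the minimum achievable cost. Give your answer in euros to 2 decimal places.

Treat it as an LP. Let x1 = kg of phthalo green, x2 = kg of talc, x3 = kg of zinc oxide.
Minimize 25.35x1 + 0.78x2 + 3.79x3 subject to:
  139x1 ≥ 217   (blue component)
  87x1 ≥ 76   (yellow component)
  2.05x1 + 2.75x2 + 5.6x3 ≥ 5.81   (density contribution)
  x2 ≤ 4.8
  x1, x2, x3 ≥ 0.
The minimum-cost mix takes nothing from zinc oxide — only phthalo green, talc. Binding constraints: blue component and density contribution.
So phthalo green = 1.5612 kg, talc = 0.94896 kg.
Total cost: 25.35·1.5612 + 0.78·0.94896 = 40.3166.

€40.32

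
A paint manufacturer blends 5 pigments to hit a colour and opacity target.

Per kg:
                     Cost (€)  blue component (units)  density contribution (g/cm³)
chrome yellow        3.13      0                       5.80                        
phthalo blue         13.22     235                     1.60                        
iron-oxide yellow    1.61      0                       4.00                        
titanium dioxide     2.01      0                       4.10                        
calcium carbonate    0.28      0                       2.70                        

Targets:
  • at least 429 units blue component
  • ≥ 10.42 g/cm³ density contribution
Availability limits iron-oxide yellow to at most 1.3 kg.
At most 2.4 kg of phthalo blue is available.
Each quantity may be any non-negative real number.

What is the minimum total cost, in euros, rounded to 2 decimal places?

This is a linear program. Let x1 = kg of chrome yellow, x2 = kg of phthalo blue, x3 = kg of iron-oxide yellow, x4 = kg of titanium dioxide, x5 = kg of calcium carbonate.
Minimise 3.13x1 + 13.22x2 + 1.61x3 + 2.01x4 + 0.28x5 subject to:
  235x2 ≥ 429   (blue component)
  5.8x1 + 1.6x2 + 4x3 + 4.1x4 + 2.7x5 ≥ 10.42   (density contribution)
  x3 ≤ 1.3
  x2 ≤ 2.4
  x1, x2, x3, x4, x5 ≥ 0.
The minimum-cost mix takes nothing from chrome yellow, iron-oxide yellow, titanium dioxide — only phthalo blue, calcium carbonate. The blue component and density contribution requirements are met with equality.
So phthalo blue = 1.8255 kg, calcium carbonate = 2.7775 kg.
Total cost: 13.22·1.8255 + 0.28·2.7775 = 24.9108.

€24.91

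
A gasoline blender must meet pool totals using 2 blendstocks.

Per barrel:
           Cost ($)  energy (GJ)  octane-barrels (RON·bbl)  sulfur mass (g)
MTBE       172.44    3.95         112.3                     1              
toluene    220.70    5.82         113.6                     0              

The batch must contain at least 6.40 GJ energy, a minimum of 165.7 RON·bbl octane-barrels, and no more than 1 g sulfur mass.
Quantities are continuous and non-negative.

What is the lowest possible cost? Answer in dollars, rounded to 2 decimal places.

Treat it as an LP. Let x1 = barrels of MTBE, x2 = barrels of toluene.
Minimize 172.44x1 + 220.7x2 with:
  3.95x1 + 5.82x2 ≥ 6.4   (energy)
  112.3x1 + 113.6x2 ≥ 165.7   (octane-barrels)
  1x1 ≤ 1   (sulfur mass)
  x1, x2 ≥ 0.
Both inputs are positive at the optimum. Binding constraints: octane-barrels and sulfur mass.
That vertex is x1 = 1, x2 = 0.47007.
Hence cost = 172.44·1 + 220.7·0.47007 = $276.1844.

$276.18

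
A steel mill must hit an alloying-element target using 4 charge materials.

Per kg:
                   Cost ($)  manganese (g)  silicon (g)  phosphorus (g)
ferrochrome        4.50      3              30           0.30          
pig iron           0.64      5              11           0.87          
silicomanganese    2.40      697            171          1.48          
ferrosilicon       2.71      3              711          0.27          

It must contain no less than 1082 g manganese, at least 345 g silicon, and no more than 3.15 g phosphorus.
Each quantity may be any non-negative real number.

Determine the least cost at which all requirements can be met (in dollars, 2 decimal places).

Let x1 = kg of ferrochrome, x2 = kg of pig iron, x3 = kg of silicomanganese, x4 = kg of ferrosilicon.
Minimize 4.5x1 + 0.64x2 + 2.4x3 + 2.71x4 s.t.:
  3x1 + 5x2 + 697x3 + 3x4 ≥ 1082   (manganese)
  30x1 + 11x2 + 171x3 + 711x4 ≥ 345   (silicon)
  0.3x1 + 0.87x2 + 1.48x3 + 0.27x4 ≤ 3.15   (phosphorus)
  x1, x2, x3, x4 ≥ 0.
At the optimum only silicomanganese, ferrosilicon are positive (ferrochrome, pig iron = 0). The manganese and silicon requirements are met with equality.
Optimal quantities: silicomanganese = 1.552 kg, ferrosilicon = 0.112 kg.
Objective = 2.4·1.552 + 2.71·0.112 = 4.0283.

$4.03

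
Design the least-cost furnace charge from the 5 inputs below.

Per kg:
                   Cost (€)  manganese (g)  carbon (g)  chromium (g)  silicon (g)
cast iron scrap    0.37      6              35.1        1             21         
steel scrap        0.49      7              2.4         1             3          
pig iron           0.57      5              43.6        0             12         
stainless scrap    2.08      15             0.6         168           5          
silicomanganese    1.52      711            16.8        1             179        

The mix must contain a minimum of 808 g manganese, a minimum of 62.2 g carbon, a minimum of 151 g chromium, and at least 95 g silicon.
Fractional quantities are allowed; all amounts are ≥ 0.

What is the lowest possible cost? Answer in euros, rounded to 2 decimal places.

€3.98

Let x1 = kg of cast iron scrap, x2 = kg of steel scrap, x3 = kg of pig iron, x4 = kg of stainless scrap, x5 = kg of silicomanganese.
Minimise 0.37x1 + 0.49x2 + 0.57x3 + 2.08x4 + 1.52x5 with:
  6x1 + 7x2 + 5x3 + 15x4 + 711x5 ≥ 808   (manganese)
  35.1x1 + 2.4x2 + 43.6x3 + 0.6x4 + 16.8x5 ≥ 62.2   (carbon)
  1x1 + 1x2 + 168x4 + 1x5 ≥ 151   (chromium)
  21x1 + 3x2 + 12x3 + 5x4 + 179x5 ≥ 95   (silicon)
  x1, x2, x3, x4, x5 ≥ 0.
The cheapest feasible vertex uses only cast iron scrap, stainless scrap, silicomanganese; steel scrap, pig iron are not used. The manganese, carbon, chromium requirements are met with equality.
So cast iron scrap = 1.227 kg, stainless scrap = 0.8849 kg, silicomanganese = 1.107 kg.
Total cost: 0.37·1.227 + 2.08·0.8849 + 1.52·1.107 = 3.9772.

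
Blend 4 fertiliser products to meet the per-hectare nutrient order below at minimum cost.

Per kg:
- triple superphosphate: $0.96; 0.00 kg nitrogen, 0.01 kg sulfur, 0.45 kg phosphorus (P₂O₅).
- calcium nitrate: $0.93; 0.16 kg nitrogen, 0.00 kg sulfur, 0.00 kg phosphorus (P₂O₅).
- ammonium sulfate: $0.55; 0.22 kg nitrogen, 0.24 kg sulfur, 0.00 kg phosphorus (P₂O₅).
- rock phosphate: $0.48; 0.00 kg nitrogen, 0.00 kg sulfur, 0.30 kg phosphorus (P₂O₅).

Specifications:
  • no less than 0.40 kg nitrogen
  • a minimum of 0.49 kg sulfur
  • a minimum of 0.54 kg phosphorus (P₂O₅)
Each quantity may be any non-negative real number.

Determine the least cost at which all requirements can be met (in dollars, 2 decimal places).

$1.99

Treat it as an LP. Let x1 = kg of triple superphosphate, x2 = kg of calcium nitrate, x3 = kg of ammonium sulfate, x4 = kg of rock phosphate.
Minimise 0.96x1 + 0.93x2 + 0.55x3 + 0.48x4 subject to:
  0.16x2 + 0.22x3 ≥ 0.4   (nitrogen)
  0.01x1 + 0.24x3 ≥ 0.49   (sulfur)
  0.45x1 + 0.3x4 ≥ 0.54   (phosphorus (P₂O₅))
  x1, x2, x3, x4 ≥ 0.
The minimum-cost mix takes nothing from triple superphosphate, calcium nitrate — only ammonium sulfate, rock phosphate. There the sulfur and phosphorus (P₂O₅) constraints are tight.
That vertex is x3 = 2.042, x4 = 1.8.
Cost = 0.55·2.042 + 0.48·1.8 = 1.9871.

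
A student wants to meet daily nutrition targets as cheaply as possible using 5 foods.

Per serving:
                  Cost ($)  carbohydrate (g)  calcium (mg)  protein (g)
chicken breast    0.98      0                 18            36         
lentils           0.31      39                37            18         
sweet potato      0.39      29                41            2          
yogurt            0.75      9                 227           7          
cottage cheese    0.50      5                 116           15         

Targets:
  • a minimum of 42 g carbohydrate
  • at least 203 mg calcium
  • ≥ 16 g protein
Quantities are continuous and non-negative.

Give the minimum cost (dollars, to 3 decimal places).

Treat it as an LP. Let x1 = servings of chicken breast, x2 = servings of lentils, x3 = servings of sweet potato, x4 = servings of yogurt, x5 = servings of cottage cheese.
Minimise 0.98x1 + 0.31x2 + 0.39x3 + 0.75x4 + 0.5x5 subject to:
  39x2 + 29x3 + 9x4 + 5x5 ≥ 42   (carbohydrate)
  18x1 + 37x2 + 41x3 + 227x4 + 116x5 ≥ 203   (calcium)
  36x1 + 18x2 + 2x3 + 7x4 + 15x5 ≥ 16   (protein)
  x1, x2, x3, x4, x5 ≥ 0.
At the optimum only lentils, yogurt are positive (chicken breast, sweet potato, cottage cheese = 0). Binding constraints: carbohydrate and calcium.
Optimal quantities: lentils = 0.9046 servings, yogurt = 0.7468 servings.
Total cost: 0.31·0.9046 + 0.75·0.7468 = 0.84053.

$0.841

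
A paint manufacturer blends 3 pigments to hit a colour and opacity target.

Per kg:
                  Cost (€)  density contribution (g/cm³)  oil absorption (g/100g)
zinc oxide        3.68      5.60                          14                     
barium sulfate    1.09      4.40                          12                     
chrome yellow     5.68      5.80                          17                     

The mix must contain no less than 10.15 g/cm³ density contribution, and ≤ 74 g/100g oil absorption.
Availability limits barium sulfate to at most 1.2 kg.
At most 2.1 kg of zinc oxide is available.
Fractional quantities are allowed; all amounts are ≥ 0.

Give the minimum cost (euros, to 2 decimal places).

This is a linear program. Let x1 = kg of zinc oxide, x2 = kg of barium sulfate, x3 = kg of chrome yellow.
Minimise 3.68x1 + 1.09x2 + 5.68x3 subject to:
  5.6x1 + 4.4x2 + 5.8x3 ≥ 10.15   (density contribution)
  14x1 + 12x2 + 17x3 ≤ 74   (oil absorption)
  x2 ≤ 1.2
  x1 ≤ 2.1
  x1, x2, x3 ≥ 0.
The optimal basis is {zinc oxide, barium sulfate}; chrome yellow drops out. Binding constraints: density contribution and the barium sulfate cap.
Solving gives x1 = 0.8696, x2 = 1.2.
Total cost: 3.68·0.8696 + 1.09·1.2 = 4.5081.

€4.51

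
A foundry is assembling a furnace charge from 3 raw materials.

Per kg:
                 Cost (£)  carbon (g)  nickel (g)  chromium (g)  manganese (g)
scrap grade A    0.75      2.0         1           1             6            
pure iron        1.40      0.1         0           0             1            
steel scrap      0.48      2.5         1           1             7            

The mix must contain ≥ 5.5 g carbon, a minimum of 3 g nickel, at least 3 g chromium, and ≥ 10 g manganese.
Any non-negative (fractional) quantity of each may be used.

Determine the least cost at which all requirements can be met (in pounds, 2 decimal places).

This is a linear program. Let x1 = kg of scrap grade A, x2 = kg of pure iron, x3 = kg of steel scrap.
Minimize 0.75x1 + 1.4x2 + 0.48x3 s.t.:
  2x1 + 0.1x2 + 2.5x3 ≥ 5.5   (carbon)
  1x1 + 1x3 ≥ 3   (nickel)
  1x1 + 1x3 ≥ 3   (chromium)
  6x1 + 1x2 + 7x3 ≥ 10   (manganese)
  x1, x2, x3 ≥ 0.
The cheapest feasible vertex uses only steel scrap; scrap grade A, pure iron are not used. The nickel and chromium requirements are met with equality.
That vertex is x3 = 3.
Cost = 0.48·3 = 1.4400.

£1.44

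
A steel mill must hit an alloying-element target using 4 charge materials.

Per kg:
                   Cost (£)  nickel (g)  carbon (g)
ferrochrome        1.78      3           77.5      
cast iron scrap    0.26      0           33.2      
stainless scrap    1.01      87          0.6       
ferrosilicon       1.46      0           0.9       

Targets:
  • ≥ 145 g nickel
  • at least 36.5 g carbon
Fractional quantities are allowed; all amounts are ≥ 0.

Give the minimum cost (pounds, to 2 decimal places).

£1.96

Let x1 = kg of ferrochrome, x2 = kg of cast iron scrap, x3 = kg of stainless scrap, x4 = kg of ferrosilicon.
Minimize 1.78x1 + 0.26x2 + 1.01x3 + 1.46x4 subject to:
  3x1 + 87x3 ≥ 145   (nickel)
  77.5x1 + 33.2x2 + 0.6x3 + 0.9x4 ≥ 36.5   (carbon)
  x1, x2, x3, x4 ≥ 0.
At the optimum only cast iron scrap, stainless scrap are positive (ferrochrome, ferrosilicon = 0). The nickel and carbon requirements are met with equality.
Solving gives x2 = 1.069, x3 = 1.667.
Cost = 0.26·1.069 + 1.01·1.667 = 1.9616.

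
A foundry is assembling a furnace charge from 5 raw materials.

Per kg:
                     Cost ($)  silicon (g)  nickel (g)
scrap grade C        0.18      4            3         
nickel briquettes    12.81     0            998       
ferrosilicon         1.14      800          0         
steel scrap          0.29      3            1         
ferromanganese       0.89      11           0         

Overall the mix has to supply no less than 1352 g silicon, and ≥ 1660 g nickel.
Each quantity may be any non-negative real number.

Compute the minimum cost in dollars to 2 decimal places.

$23.23

Treat it as an LP. Let x1 = kg of scrap grade C, x2 = kg of nickel briquettes, x3 = kg of ferrosilicon, x4 = kg of steel scrap, x5 = kg of ferromanganese.
min 0.18x1 + 12.81x2 + 1.14x3 + 0.29x4 + 0.89x5 s.t.:
  4x1 + 800x3 + 3x4 + 11x5 ≥ 1352   (silicon)
  3x1 + 998x2 + 1x4 ≥ 1660   (nickel)
  x1, x2, x3, x4, x5 ≥ 0.
The minimum-cost mix takes nothing from scrap grade C, steel scrap, ferromanganese — only nickel briquettes, ferrosilicon. Binding constraints: silicon and nickel.
So nickel briquettes = 1.663 kg, ferrosilicon = 1.69 kg.
Total cost: 12.81·1.663 + 1.14·1.69 = 23.2296.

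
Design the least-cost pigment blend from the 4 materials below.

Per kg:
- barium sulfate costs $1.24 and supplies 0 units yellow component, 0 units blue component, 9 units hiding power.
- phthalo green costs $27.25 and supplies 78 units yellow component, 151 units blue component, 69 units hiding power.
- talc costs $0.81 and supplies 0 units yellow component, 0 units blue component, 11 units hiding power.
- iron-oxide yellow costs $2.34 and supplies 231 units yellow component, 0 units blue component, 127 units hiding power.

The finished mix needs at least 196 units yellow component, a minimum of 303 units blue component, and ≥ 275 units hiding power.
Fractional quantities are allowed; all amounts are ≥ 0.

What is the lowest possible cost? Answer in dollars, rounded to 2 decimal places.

$57.20

Let x1 = kg of barium sulfate, x2 = kg of phthalo green, x3 = kg of talc, x4 = kg of iron-oxide yellow.
Minimize 1.24x1 + 27.25x2 + 0.81x3 + 2.34x4 subject to:
  78x2 + 231x4 ≥ 196   (yellow component)
  151x2 ≥ 303   (blue component)
  9x1 + 69x2 + 11x3 + 127x4 ≥ 275   (hiding power)
  x1, x2, x3, x4 ≥ 0.
The cheapest feasible vertex uses only phthalo green, iron-oxide yellow; barium sulfate, talc are not used. There the blue component and hiding power constraints are tight.
Optimal quantities: phthalo green = 2.0066 kg, iron-oxide yellow = 1.0751 kg.
Cost = 27.25·2.0066 + 2.34·1.0751 = 57.1956.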